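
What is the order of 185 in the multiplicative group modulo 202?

ord(185) | φ(202) = φ(2)·φ(101) = 1·100 = 100 = 2^2 · 5^2.
Divisors of 100: 1, 2, 4, 5, 10, 20, 25, 50, 100.
Check 185^d mod 202 for each divisor in increasing order:
185^1 ≡ 185 (mod 202)
185^2 ≡ 87 (mod 202)
185^4 ≡ 95 (mod 202)
185^5 ≡ 1 (mod 202) ✓
Hence ord(185) = 5.

5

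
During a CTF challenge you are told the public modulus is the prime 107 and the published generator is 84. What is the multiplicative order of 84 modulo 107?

Since 84 ∈ (Z/107Z)^×, its order divides φ(107) = 107 − 1 = 106 = 2 · 53.
Divisors of 106: 1, 2, 53, 106.
Evaluate successive powers at the divisors of 106:
84^1 ≡ 84
84^2 ≡ 101
84^53 ≡ 106
84^106 ≡ 1
So ord_107(84) = 106.

106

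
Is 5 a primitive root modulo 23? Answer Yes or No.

φ(23) = 23 − 1 = 22 = 2 · 11.
An element g generates (Z/23Z)^× iff g^(22/q) ≢ 1 (mod 23) for each prime q ∈ {2, 11}.
5^11 ≡ 22 (mod 23)  [q = 2: ≢ 1 ✓]
5^2 ≡ 2 (mod 23)  [q = 11: ≢ 1 ✓]
All checks pass, so 5 has order 22 and is a primitive root modulo 23.

Yes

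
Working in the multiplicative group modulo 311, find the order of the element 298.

62

By Lagrange's theorem, ord_311(298) divides φ(311) = 311 − 1 = 310 = 2 · 5 · 31.
Divisors of 310: 1, 2, 5, 10, 31, 62, 155, 310.
Compute 298^d (mod 311) for the divisors d until we hit 1:
298^1 ≡ 298 (mod 311)
298^2 ≡ 169 (mod 311)
298^5 ≡ 41 (mod 311)
298^10 ≡ 126 (mod 311)
298^31 ≡ 310 (mod 311)
298^62 ≡ 1 (mod 311) ✓
Therefore the multiplicative order of 298 modulo 311 is 62.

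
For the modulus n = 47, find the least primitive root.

5

φ(47) = 47 − 1 = 46 = 2 · 23.
Test candidates g = 2, 3, … against the prime factors q ∈ {2, 23} of φ(47): g is a generator iff g^(46/q) ≢ 1 for every such q.
g = 2: 2^23 ≡ 1 — hits 1, so not a primitive root.
g = 3: 3^23 ≡ 1 — hits 1, so not a primitive root.
g = 4: 4^23 ≡ 1 — hits 1, so not a primitive root.
g = 5: 5^23 ≡ 46; 5^2 ≡ 25 — none is 1, so 5 is a primitive root.
The smallest primitive root modulo 47 is 5.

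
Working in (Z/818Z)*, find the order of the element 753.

136

By Lagrange's theorem, ord_818(753) divides φ(818) = φ(2)·φ(409) = 1·408 = 408 = 2^3 · 3 · 17.
Divisors of 408: 1, 2, 3, 4, 6, 8, 12, 17, 24, 34, 51, 68, 102, 136, 204, 408.
Compute 753^d (mod 818) for the divisors d until we hit 1:
753^1 ≡ 753 (mod 818)
753^2 ≡ 135 (mod 818)
753^3 ≡ 223 (mod 818)
753^4 ≡ 229 (mod 818)
753^6 ≡ 649 (mod 818)
753^8 ≡ 89 (mod 818)
753^12 ≡ 749 (mod 818)
753^17 ≡ 475 (mod 818)
753^24 ≡ 671 (mod 818)
753^34 ≡ 675 (mod 818)
753^51 ≡ 787 (mod 818)
753^68 ≡ 817 (mod 818)
753^102 ≡ 143 (mod 818)
753^136 ≡ 1 (mod 818) ✓
Hence ord(753) = 136.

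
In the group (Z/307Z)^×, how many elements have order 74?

0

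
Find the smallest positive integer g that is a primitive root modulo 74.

5

φ(74) = φ(2)·φ(37) = 1·36 = 36 = 2^2 · 3^2.
Test candidates g = 2, 3, … against the prime factors q ∈ {2, 3} of φ(74): g is a generator iff g^(36/q) ≢ 1 for every such q.
g = 2: gcd(2, 74) = 2 > 1, not a unit — skip.
g = 3: 3^18 ≡ 1 — hits 1, so not a primitive root.
g = 4: gcd(4, 74) = 2 > 1, not a unit — skip.
g = 5: 5^18 ≡ 73; 5^12 ≡ 47 — none is 1, so 5 is a primitive root.
The smallest primitive root modulo 74 is 5.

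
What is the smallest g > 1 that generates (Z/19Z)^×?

2

φ(19) = 19 − 1 = 18 = 2 · 3^2.
Test candidates g = 2, 3, … against the prime factors q ∈ {2, 3} of φ(19): g is a generator iff g^(18/q) ≢ 1 for every such q.
g = 2: 2^9 ≡ 18; 2^6 ≡ 7 — none is 1, so 2 is a primitive root.
The smallest primitive root modulo 19 is 2.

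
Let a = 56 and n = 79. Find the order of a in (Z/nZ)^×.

6

ord(56) | φ(79) = 79 − 1 = 78 = 2 · 3 · 13.
Divisors of 78: 1, 2, 3, 6, 13, 26, 39, 78.
Check 56^d mod 79 for each divisor in increasing order:
56^1 ≡ 56
56^2 ≡ 55
56^3 ≡ 78
56^6 ≡ 1
The smallest such exponent is 6, so the order of 56 is 6.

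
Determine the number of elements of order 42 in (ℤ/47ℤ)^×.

0

φ(47) = 47 − 1 = 46 = 2 · 23.
(Z/47Z)^× is cyclic (|G| = 46); a cyclic group of order m has exactly φ(d) elements of each order d | m, and none otherwise.
Since 42 ∤ 46, the count is 0.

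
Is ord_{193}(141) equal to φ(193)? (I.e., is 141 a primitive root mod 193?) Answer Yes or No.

φ(193) = 193 − 1 = 192 = 2^6 · 3.
141 is a primitive root mod 193 iff 141^(φ(193)/q) ≢ 1 for every prime q | φ(193), i.e. q ∈ {2, 3}.
141^96 ≡ 192 (mod 193)  [q = 2: ≢ 1 ✓]
141^64 ≡ 108 (mod 193)  [q = 3: ≢ 1 ✓]
All checks pass, so 141 has order 192 and is a primitive root modulo 193.

Yes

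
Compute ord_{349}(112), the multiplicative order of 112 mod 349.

Since 112 ∈ (Z/349Z)^×, its order divides φ(349) = 349 − 1 = 348 = 2^2 · 3 · 29.
Divisors of 348: 1, 2, 3, 4, 6, 12, 29, 58, 87, 116, 174, 348.
Compute 112^d (mod 349) for the divisors d until we hit 1:
112^1 ≡ 112 (mod 349)
112^2 ≡ 329 (mod 349)
112^3 ≡ 203 (mod 349)
112^4 ≡ 51 (mod 349)
112^6 ≡ 27 (mod 349)
112^12 ≡ 31 (mod 349)
112^29 ≡ 160 (mod 349)
112^58 ≡ 123 (mod 349)
112^87 ≡ 136 (mod 349)
112^116 ≡ 122 (mod 349)
112^174 ≡ 348 (mod 349)
112^348 ≡ 1 (mod 349) ✓
Therefore the multiplicative order of 112 modulo 349 is 348.

348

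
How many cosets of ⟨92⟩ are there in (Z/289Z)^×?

By Lagrange's theorem, ord_289(92) divides φ(289) = φ(17^2) = 17·(17−1) = 272 = 2^4 · 17.
Divisors of 272: 1, 2, 4, 8, 16, 17, 34, 68, 136, 272.
Evaluate successive powers at the divisors of 272:
92^1 ≡ 92
92^2 ≡ 83
92^4 ≡ 242
92^8 ≡ 186
92^16 ≡ 205
92^17 ≡ 75
92^34 ≡ 134
92^68 ≡ 38
92^136 ≡ 288
92^272 ≡ 1
The order of 92 is 272, so the subgroup it generates has 272 elements.
[(Z/289Z)^× : ⟨92⟩] = 272/272 = 1.

1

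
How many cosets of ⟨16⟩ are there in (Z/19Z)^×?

2

ord(16) | φ(19) = 19 − 1 = 18 = 2 · 3^2.
Divisors of 18: 1, 2, 3, 6, 9, 18.
Test each divisor d:
16^1 ≡ 16 (mod 19)
16^2 ≡ 9 (mod 19)
16^3 ≡ 11 (mod 19)
16^6 ≡ 7 (mod 19)
16^9 ≡ 1 (mod 19) ✓
Thus |⟨16⟩| = ord(16) = 9.
Index = |(Z/19Z)^×| / |⟨16⟩| = 18 / 9 = 2.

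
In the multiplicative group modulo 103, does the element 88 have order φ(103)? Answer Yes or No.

Yes

φ(103) = 103 − 1 = 102 = 2 · 3 · 17.
Test 88^(102/q) mod 103 for each prime factor q of 102:
88^51 ≡ 102 (mod 103)  [q = 2: ≢ 1 ✓]
88^34 ≡ 56 (mod 103)  [q = 3: ≢ 1 ✓]
88^6 ≡ 61 (mod 103)  [q = 17: ≢ 1 ✓]
Every test exponent gives a nontrivial residue, hence 88 generates the full group.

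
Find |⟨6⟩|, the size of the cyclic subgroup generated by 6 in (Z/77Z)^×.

By Lagrange's theorem, ord_77(6) divides φ(77) = φ(7·11) = (7−1)·(11−1) = 6·10 = 60 = 2^2 · 3 · 5.
Divisors of 60: 1, 2, 3, 4, 5, 6, 10, 12, 15, 20, 30, 60.
Test each divisor d:
6^1 ≡ 6 (mod 77)
6^2 ≡ 36 (mod 77)
6^3 ≡ 62 (mod 77)
6^4 ≡ 64 (mod 77)
6^5 ≡ 76 (mod 77)
6^6 ≡ 71 (mod 77)
6^10 ≡ 1 (mod 77) ✓
The smallest such exponent is 10, so the order of 6 is 10.

10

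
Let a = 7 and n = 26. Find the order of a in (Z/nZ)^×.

Since 7 ∈ (Z/26Z)^×, its order divides φ(26) = φ(2)·φ(13) = 1·12 = 12 = 2^2 · 3.
Divisors of 12: 1, 2, 3, 4, 6, 12.
Compute 7^d (mod 26) for the divisors d until we hit 1:
7^1 ≡ 7 (mod 26)
7^2 ≡ 23 (mod 26)
7^3 ≡ 5 (mod 26)
7^4 ≡ 9 (mod 26)
7^6 ≡ 25 (mod 26)
7^12 ≡ 1 (mod 26) ✓
The smallest such exponent is 12, so the order of 7 is 12.

12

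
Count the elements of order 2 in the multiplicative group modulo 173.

1

φ(173) = 173 − 1 = 172 = 2^2 · 43.
(Z/173Z)^× is cyclic (|G| = 172); a cyclic group of order m has exactly φ(d) elements of each order d | m, and none otherwise.
2 | 172, and φ(2) = 2 − 1 = 1.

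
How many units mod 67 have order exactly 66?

20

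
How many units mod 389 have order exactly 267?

0

φ(389) = 389 − 1 = 388 = 2^2 · 97.
In a cyclic group of order 388, there are φ(d) elements of order d for each divisor d of 388, and zero for non-divisors.
Here 388 is not a multiple of 267, so there are no elements of order 267.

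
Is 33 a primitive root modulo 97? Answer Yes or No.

No

φ(97) = 97 − 1 = 96 = 2^5 · 3.
An element g generates (Z/97Z)^× iff g^(96/q) ≢ 1 (mod 97) for each prime q ∈ {2, 3}.
33^48 ≡ 1 (mod 97)  [q = 2: ≡ 1 ✗]
33^32 ≡ 1 (mod 97)  [q = 3: ≡ 1 ✗]
Since 33^48 ≡ 1, the order of 33 divides 48 < 96, so 33 is not a primitive root.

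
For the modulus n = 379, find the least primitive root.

2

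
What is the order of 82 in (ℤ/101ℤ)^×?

50

ord(82) | φ(101) = 101 − 1 = 100 = 2^2 · 5^2.
Divisors of 100: 1, 2, 4, 5, 10, 20, 25, 50, 100.
Check 82^d mod 101 for each divisor in increasing order:
82^1 ≡ 82 (mod 101)
82^2 ≡ 58 (mod 101)
82^4 ≡ 31 (mod 101)
82^5 ≡ 17 (mod 101)
82^10 ≡ 87 (mod 101)
82^20 ≡ 95 (mod 101)
82^25 ≡ 100 (mod 101)
82^50 ≡ 1 (mod 101) ✓
Therefore the multiplicative order of 82 modulo 101 is 50.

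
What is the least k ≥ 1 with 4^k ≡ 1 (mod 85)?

4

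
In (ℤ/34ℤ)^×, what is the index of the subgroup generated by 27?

Since 27 ∈ (Z/34Z)^×, its order divides φ(34) = φ(2)·φ(17) = 1·16 = 16 = 2^4.
Divisors of 16: 1, 2, 4, 8, 16.
Evaluate successive powers at the divisors of 16:
27^1 ≡ 27 (mod 34)
27^2 ≡ 15 (mod 34)
27^4 ≡ 21 (mod 34)
27^8 ≡ 33 (mod 34)
27^16 ≡ 1 (mod 34) ✓
Thus |⟨27⟩| = ord(27) = 16.
The index is φ(34) / ord(27) = 16 / 16 = 1.

1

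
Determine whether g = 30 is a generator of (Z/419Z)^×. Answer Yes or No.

φ(419) = 419 − 1 = 418 = 2 · 11 · 19.
30 is a primitive root mod 419 iff 30^(φ(419)/q) ≢ 1 for every prime q | φ(419), i.e. q ∈ {2, 11, 19}.
30^209 ≡ 418 (mod 419)  [q = 2: ≢ 1 ✓]
30^38 ≡ 69 (mod 419)  [q = 11: ≢ 1 ✓]
30^22 ≡ 329 (mod 419)  [q = 19: ≢ 1 ✓]
None equal 1, so ord_419(30) = 418: 30 is a primitive root.

Yes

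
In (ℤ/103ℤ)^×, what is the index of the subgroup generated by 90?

3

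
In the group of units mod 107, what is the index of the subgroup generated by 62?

ord(62) | φ(107) = 107 − 1 = 106 = 2 · 53.
Divisors of 106: 1, 2, 53, 106.
Compute 62^d (mod 107) for the divisors d until we hit 1:
62^1 ≡ 62 (mod 107)
62^2 ≡ 99 (mod 107)
62^53 ≡ 1 (mod 107) ✓
So ord_107(62) = 53, hence |⟨62⟩| = 53.
The index is φ(107) / ord(62) = 106 / 53 = 2.

2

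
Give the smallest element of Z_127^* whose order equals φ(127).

3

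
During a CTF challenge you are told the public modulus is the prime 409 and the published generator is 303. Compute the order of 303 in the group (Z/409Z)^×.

ord(303) | φ(409) = 409 − 1 = 408 = 2^3 · 3 · 17.
Divisors of 408: 1, 2, 3, 4, 6, 8, 12, 17, 24, 34, 51, 68, 102, 136, 204, 408.
Evaluate successive powers at the divisors of 408:
303^1 ≡ 303 (mod 409)
303^2 ≡ 193 (mod 409)
303^3 ≡ 401 (mod 409)
303^4 ≡ 30 (mod 409)
303^6 ≡ 64 (mod 409)
303^8 ≡ 82 (mod 409)
303^12 ≡ 6 (mod 409)
303^17 ≡ 143 (mod 409)
303^24 ≡ 36 (mod 409)
303^34 ≡ 408 (mod 409)
303^51 ≡ 266 (mod 409)
303^68 ≡ 1 (mod 409) ✓
Therefore the multiplicative order of 303 modulo 409 is 68.

68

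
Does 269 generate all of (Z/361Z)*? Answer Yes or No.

φ(361) = φ(19^2) = 19·(19−1) = 342 = 2 · 3^2 · 19.
269 is a primitive root mod 361 iff 269^(φ(361)/q) ≢ 1 for every prime q | φ(361), i.e. q ∈ {2, 3, 19}.
269^171 ≡ 360 (mod 361)  [q = 2: ≢ 1 ✓]
269^114 ≡ 292 (mod 361)  [q = 3: ≢ 1 ✓]
269^18 ≡ 134 (mod 361)  [q = 19: ≢ 1 ✓]
All checks pass, so 269 has order 342 and is a primitive root modulo 361.

Yes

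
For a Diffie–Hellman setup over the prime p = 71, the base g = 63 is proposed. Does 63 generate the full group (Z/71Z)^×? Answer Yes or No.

φ(71) = 71 − 1 = 70 = 2 · 5 · 7.
It suffices to check that the order of 63 is not a proper divisor of 70: compute 63^(70/q) for q ∈ {2, 5, 7}.
63^35 ≡ 70 (mod 71)  [q = 2: ≢ 1 ✓]
63^14 ≡ 57 (mod 71)  [q = 5: ≢ 1 ✓]
63^10 ≡ 20 (mod 71)  [q = 7: ≢ 1 ✓]
Every test exponent gives a nontrivial residue, hence 63 generates the full group.

Yes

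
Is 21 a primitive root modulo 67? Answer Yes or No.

φ(67) = 67 − 1 = 66 = 2 · 3 · 11.
Test 21^(66/q) mod 67 for each prime factor q of 66:
21^33 ≡ 1 (mod 67)  [q = 2: ≡ 1 ✗]
21^22 ≡ 29 (mod 67)  [q = 3: ≢ 1 ✓]
21^6 ≡ 24 (mod 67)  [q = 11: ≢ 1 ✓]
Since 21^33 ≡ 1, the order of 21 divides 33 < 66, so 21 is not a primitive root.

No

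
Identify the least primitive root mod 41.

6

φ(41) = 41 − 1 = 40 = 2^3 · 5.
Test candidates g = 2, 3, … against the prime factors q ∈ {2, 5} of φ(41): g is a generator iff g^(40/q) ≢ 1 for every such q.
g = 2: 2^20 ≡ 1 — hits 1, so not a primitive root.
g = 3: 3^20 ≡ 40; 3^8 ≡ 1 — hits 1, so not a primitive root.
g = 4: 4^20 ≡ 1 — hits 1, so not a primitive root.
g = 5: 5^20 ≡ 1 — hits 1, so not a primitive root.
g = 6: 6^20 ≡ 40; 6^8 ≡ 10 — none is 1, so 6 is a primitive root.
The smallest primitive root modulo 41 is 6.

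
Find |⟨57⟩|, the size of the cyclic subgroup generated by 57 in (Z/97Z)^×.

96

ord(57) | φ(97) = 97 − 1 = 96 = 2^5 · 3.
Divisors of 96: 1, 2, 3, 4, 6, 8, 12, 16, 24, 32, 48, 96.
Compute 57^d (mod 97) for the divisors d until we hit 1:
57^1 ≡ 57
57^2 ≡ 48
57^3 ≡ 20
57^4 ≡ 73
57^6 ≡ 12
57^8 ≡ 91
57^12 ≡ 47
57^16 ≡ 36
57^24 ≡ 75
57^32 ≡ 35
57^48 ≡ 96
57^96 ≡ 1
Therefore the multiplicative order of 57 modulo 97 is 96.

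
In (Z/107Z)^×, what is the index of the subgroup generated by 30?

The order of 30 must divide φ(107) = 107 − 1 = 106 = 2 · 53.
Divisors of 106: 1, 2, 53, 106.
Test each divisor d:
30^1 ≡ 30 (mod 107)
30^2 ≡ 44 (mod 107)
30^53 ≡ 1 (mod 107) ✓
Thus |⟨30⟩| = ord(30) = 53.
The index is φ(107) / ord(30) = 106 / 53 = 2.

2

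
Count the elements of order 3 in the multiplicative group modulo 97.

φ(97) = 97 − 1 = 96 = 2^5 · 3.
Since (Z/97Z)^× is cyclic of order 96, the number of elements of order d is φ(d) when d | 96 and 0 otherwise.
3 | 96, and φ(3) = 3 − 1 = 2.

2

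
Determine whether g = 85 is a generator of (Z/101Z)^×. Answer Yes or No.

No

φ(101) = 101 − 1 = 100 = 2^2 · 5^2.
It suffices to check that the order of 85 is not a proper divisor of 100: compute 85^(100/q) for q ∈ {2, 5}.
85^50 ≡ 1 (mod 101)  [q = 2: ≡ 1 ✗]
85^20 ≡ 84 (mod 101)  [q = 5: ≢ 1 ✓]
The check at q = 2 fails, so 85 generates a proper subgroup.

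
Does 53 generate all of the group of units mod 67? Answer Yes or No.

No

φ(67) = 67 − 1 = 66 = 2 · 3 · 11.
53 is a primitive root mod 67 iff 53^(φ(67)/q) ≢ 1 for every prime q | φ(67), i.e. q ∈ {2, 3, 11}.
53^33 ≡ 66 (mod 67)  [q = 2: ≢ 1 ✓]
53^22 ≡ 1 (mod 67)  [q = 3: ≡ 1 ✗]
53^6 ≡ 9 (mod 67)  [q = 11: ≢ 1 ✓]
Since 53^22 ≡ 1, the order of 53 divides 22 < 66, so 53 is not a primitive root.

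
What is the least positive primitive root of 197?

φ(197) = 197 − 1 = 196 = 2^2 · 7^2.
g is a primitive root iff g^(196/q) ≢ 1 (mod 197) for each prime q ∈ {2, 7}.
g = 2: 2^98 ≡ 196; 2^28 ≡ 104 — none is 1, so 2 is a primitive root.
The smallest primitive root modulo 197 is 2.

2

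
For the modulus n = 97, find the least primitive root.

5

φ(97) = 97 − 1 = 96 = 2^5 · 3.
Test candidates g = 2, 3, … against the prime factors q ∈ {2, 3} of φ(97): g is a generator iff g^(96/q) ≢ 1 for every such q.
g = 2: 2^48 ≡ 1 — hits 1, so not a primitive root.
g = 3: 3^48 ≡ 1 — hits 1, so not a primitive root.
g = 4: 4^48 ≡ 1 — hits 1, so not a primitive root.
g = 5: 5^48 ≡ 96; 5^32 ≡ 35 — none is 1, so 5 is a primitive root.
So 5 is the smallest generator of (Z/97Z)^×.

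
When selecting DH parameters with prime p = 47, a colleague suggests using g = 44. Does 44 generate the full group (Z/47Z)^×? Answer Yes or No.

Yes

φ(47) = 47 − 1 = 46 = 2 · 23.
44 is a primitive root mod 47 iff 44^(φ(47)/q) ≢ 1 for every prime q | φ(47), i.e. q ∈ {2, 23}.
44^23 ≡ 46 (mod 47)  [q = 2: ≢ 1 ✓]
44^2 ≡ 9 (mod 47)  [q = 23: ≢ 1 ✓]
All checks pass, so 44 has order 46 and is a primitive root modulo 47.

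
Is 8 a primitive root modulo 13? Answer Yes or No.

No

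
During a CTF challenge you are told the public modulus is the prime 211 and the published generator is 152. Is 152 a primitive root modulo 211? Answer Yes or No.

φ(211) = 211 − 1 = 210 = 2 · 3 · 5 · 7.
It suffices to check that the order of 152 is not a proper divisor of 210: compute 152^(210/q) for q ∈ {2, 3, 5, 7}.
152^105 ≡ 210 (mod 211)  [q = 2: ≢ 1 ✓]
152^70 ≡ 196 (mod 211)  [q = 3: ≢ 1 ✓]
152^42 ≡ 55 (mod 211)  [q = 5: ≢ 1 ✓]
152^30 ≡ 144 (mod 211)  [q = 7: ≢ 1 ✓]
All checks pass, so 152 has order 210 and is a primitive root modulo 211.

Yes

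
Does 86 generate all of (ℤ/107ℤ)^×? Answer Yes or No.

φ(107) = 107 − 1 = 106 = 2 · 53.
86 is a primitive root mod 107 iff 86^(φ(107)/q) ≢ 1 for every prime q | φ(107), i.e. q ∈ {2, 53}.
86^53 ≡ 1 (mod 107)  [q = 2: ≡ 1 ✗]
86^2 ≡ 13 (mod 107)  [q = 53: ≢ 1 ✓]
The check at q = 2 fails, so 86 generates a proper subgroup.

No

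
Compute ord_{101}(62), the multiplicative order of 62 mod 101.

20

By Lagrange's theorem, ord_101(62) divides φ(101) = 101 − 1 = 100 = 2^2 · 5^2.
Divisors of 100: 1, 2, 4, 5, 10, 20, 25, 50, 100.
Test each divisor d:
62^1 ≡ 62 (mod 101)
62^2 ≡ 6 (mod 101)
62^4 ≡ 36 (mod 101)
62^5 ≡ 10 (mod 101)
62^10 ≡ 100 (mod 101)
62^20 ≡ 1 (mod 101) ✓
Hence ord(62) = 20.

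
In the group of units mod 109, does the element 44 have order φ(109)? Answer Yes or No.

φ(109) = 109 − 1 = 108 = 2^2 · 3^3.
An element g generates (Z/109Z)^× iff g^(108/q) ≢ 1 (mod 109) for each prime q ∈ {2, 3}.
44^54 ≡ 108 (mod 109)  [q = 2: ≢ 1 ✓]
44^36 ≡ 45 (mod 109)  [q = 3: ≢ 1 ✓]
Every test exponent gives a nontrivial residue, hence 44 generates the full group.

Yes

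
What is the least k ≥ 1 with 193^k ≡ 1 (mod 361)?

By Lagrange's theorem, ord_361(193) divides φ(361) = φ(19^2) = 19·(19−1) = 342 = 2 · 3^2 · 19.
Divisors of 342: 1, 2, 3, 6, 9, 18, 19, 38, 57, 114, 171, 342.
Evaluate successive powers at the divisors of 342:
193^1 ≡ 193 (mod 361)
193^2 ≡ 66 (mod 361)
193^3 ≡ 103 (mod 361)
193^6 ≡ 140 (mod 361)
193^9 ≡ 341 (mod 361)
193^18 ≡ 39 (mod 361)
193^19 ≡ 307 (mod 361)
193^38 ≡ 28 (mod 361)
193^57 ≡ 293 (mod 361)
193^114 ≡ 292 (mod 361)
193^171 ≡ 360 (mod 361)
193^342 ≡ 1 (mod 361) ✓
So ord_361(193) = 342.

342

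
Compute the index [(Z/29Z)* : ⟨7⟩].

By Lagrange's theorem, ord_29(7) divides φ(29) = 29 − 1 = 28 = 2^2 · 7.
Divisors of 28: 1, 2, 4, 7, 14, 28.
Evaluate successive powers at the divisors of 28:
7^1 ≡ 7 (mod 29)
7^2 ≡ 20 (mod 29)
7^4 ≡ 23 (mod 29)
7^7 ≡ 1 (mod 29) ✓
Thus |⟨7⟩| = ord(7) = 7.
Index = |(Z/29Z)^×| / |⟨7⟩| = 28 / 7 = 4.

4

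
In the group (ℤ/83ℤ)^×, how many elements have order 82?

40

φ(83) = 83 − 1 = 82 = 2 · 41.
(Z/83Z)^× is cyclic (|G| = 82); a cyclic group of order m has exactly φ(d) elements of each order d | m, and none otherwise.
82 = 2 · 41 divides 82, and φ(82) = 40.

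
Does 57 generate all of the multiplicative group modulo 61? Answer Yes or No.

φ(61) = 61 − 1 = 60 = 2^2 · 3 · 5.
An element g generates (Z/61Z)^× iff g^(60/q) ≢ 1 (mod 61) for each prime q ∈ {2, 3, 5}.
57^30 ≡ 1 (mod 61)  [q = 2: ≡ 1 ✗]
57^20 ≡ 13 (mod 61)  [q = 3: ≢ 1 ✓]
57^12 ≡ 20 (mod 61)  [q = 5: ≢ 1 ✓]
57^30 ≡ 1 shows ord(57) | 30, strictly less than φ(61); not a primitive root.

No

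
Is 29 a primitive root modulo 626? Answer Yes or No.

No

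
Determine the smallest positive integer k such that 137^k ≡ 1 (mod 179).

178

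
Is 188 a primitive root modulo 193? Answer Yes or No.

Yes

φ(193) = 193 − 1 = 192 = 2^6 · 3.
Test 188^(192/q) mod 193 for each prime factor q of 192:
188^96 ≡ 192 (mod 193)  [q = 2: ≢ 1 ✓]
188^64 ≡ 84 (mod 193)  [q = 3: ≢ 1 ✓]
None equal 1, so ord_193(188) = 192: 188 is a primitive root.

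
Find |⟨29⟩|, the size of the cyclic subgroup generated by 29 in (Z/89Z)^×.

By Lagrange's theorem, ord_89(29) divides φ(89) = 89 − 1 = 88 = 2^3 · 11.
Divisors of 88: 1, 2, 4, 8, 11, 22, 44, 88.
Evaluate successive powers at the divisors of 88:
29^1 ≡ 29 (mod 89)
29^2 ≡ 40 (mod 89)
29^4 ≡ 87 (mod 89)
29^8 ≡ 4 (mod 89)
29^11 ≡ 12 (mod 89)
29^22 ≡ 55 (mod 89)
29^44 ≡ 88 (mod 89)
29^88 ≡ 1 (mod 89) ✓
Therefore the multiplicative order of 29 modulo 89 is 88.

88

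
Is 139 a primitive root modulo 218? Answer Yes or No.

φ(218) = φ(2)·φ(109) = 1·108 = 108 = 2^2 · 3^3.
139 is a primitive root mod 218 iff 139^(φ(218)/q) ≢ 1 for every prime q | φ(218), i.e. q ∈ {2, 3}.
139^54 ≡ 217 (mod 218)  [q = 2: ≢ 1 ✓]
139^36 ≡ 45 (mod 218)  [q = 3: ≢ 1 ✓]
None equal 1, so ord_218(139) = 108: 139 is a primitive root.

Yes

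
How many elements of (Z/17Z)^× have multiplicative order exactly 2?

φ(17) = 17 − 1 = 16 = 2^4.
(Z/17Z)^× is cyclic (|G| = 16); a cyclic group of order m has exactly φ(d) elements of each order d | m, and none otherwise.
2 | 16, and φ(2) = 2 − 1 = 1.

1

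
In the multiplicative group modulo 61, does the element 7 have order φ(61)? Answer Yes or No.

Yes

φ(61) = 61 − 1 = 60 = 2^2 · 3 · 5.
7 is a primitive root mod 61 iff 7^(φ(61)/q) ≢ 1 for every prime q | φ(61), i.e. q ∈ {2, 3, 5}.
7^30 ≡ 60 (mod 61)  [q = 2: ≢ 1 ✓]
7^20 ≡ 47 (mod 61)  [q = 3: ≢ 1 ✓]
7^12 ≡ 34 (mod 61)  [q = 5: ≢ 1 ✓]
None equal 1, so ord_61(7) = 60: 7 is a primitive root.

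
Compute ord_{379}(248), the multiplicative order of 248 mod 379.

189

Since 248 ∈ (Z/379Z)^×, its order divides φ(379) = 379 − 1 = 378 = 2 · 3^3 · 7.
Divisors of 378: 1, 2, 3, 6, 7, 9, 14, 18, 21, 27, 42, 54, 63, 126, 189, 378.
Test each divisor d:
248^1 ≡ 248 (mod 379)
248^2 ≡ 106 (mod 379)
248^3 ≡ 137 (mod 379)
248^6 ≡ 198 (mod 379)
248^7 ≡ 213 (mod 379)
248^9 ≡ 217 (mod 379)
248^14 ≡ 268 (mod 379)
248^18 ≡ 93 (mod 379)
248^21 ≡ 234 (mod 379)
248^27 ≡ 94 (mod 379)
248^42 ≡ 180 (mod 379)
248^54 ≡ 119 (mod 379)
248^63 ≡ 51 (mod 379)
248^126 ≡ 327 (mod 379)
248^189 ≡ 1 (mod 379) ✓
So ord_379(248) = 189.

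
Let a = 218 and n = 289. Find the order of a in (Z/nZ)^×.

272

By Lagrange's theorem, ord_289(218) divides φ(289) = φ(17^2) = 17·(17−1) = 272 = 2^4 · 17.
Divisors of 272: 1, 2, 4, 8, 16, 17, 34, 68, 136, 272.
Check 218^d mod 289 for each divisor in increasing order:
218^1 ≡ 218 (mod 289)
218^2 ≡ 128 (mod 289)
218^4 ≡ 200 (mod 289)
218^8 ≡ 118 (mod 289)
218^16 ≡ 52 (mod 289)
218^17 ≡ 65 (mod 289)
218^34 ≡ 179 (mod 289)
218^68 ≡ 251 (mod 289)
218^136 ≡ 288 (mod 289)
218^272 ≡ 1 (mod 289) ✓
So ord_289(218) = 272.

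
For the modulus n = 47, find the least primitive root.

5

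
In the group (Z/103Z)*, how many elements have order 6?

2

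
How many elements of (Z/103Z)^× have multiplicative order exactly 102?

φ(103) = 103 − 1 = 102 = 2 · 3 · 17.
Since (Z/103Z)^× is cyclic of order 102, the number of elements of order d is φ(d) when d | 102 and 0 otherwise.
102 = 2 · 3 · 17 divides 102, and φ(102) = 32.

32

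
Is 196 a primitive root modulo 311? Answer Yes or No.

No

φ(311) = 311 − 1 = 310 = 2 · 5 · 31.
Test 196^(310/q) mod 311 for each prime factor q of 310:
196^155 ≡ 1 (mod 311)  [q = 2: ≡ 1 ✗]
196^62 ≡ 216 (mod 311)  [q = 5: ≢ 1 ✓]
196^10 ≡ 7 (mod 311)  [q = 31: ≢ 1 ✓]
The check at q = 2 fails, so 196 generates a proper subgroup.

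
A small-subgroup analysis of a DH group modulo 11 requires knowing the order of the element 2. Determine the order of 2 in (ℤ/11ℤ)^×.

10

Since 2 ∈ (Z/11Z)^×, its order divides φ(11) = 11 − 1 = 10 = 2 · 5.
Divisors of 10: 1, 2, 5, 10.
Check 2^d mod 11 for each divisor in increasing order:
2^1 ≡ 2 (mod 11)
2^2 ≡ 4 (mod 11)
2^5 ≡ 10 (mod 11)
2^10 ≡ 1 (mod 11) ✓
So ord_11(2) = 10.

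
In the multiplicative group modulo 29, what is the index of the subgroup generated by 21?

ord(21) | φ(29) = 29 − 1 = 28 = 2^2 · 7.
Divisors of 28: 1, 2, 4, 7, 14, 28.
Evaluate successive powers at the divisors of 28:
21^1 ≡ 21
21^2 ≡ 6
21^4 ≡ 7
21^7 ≡ 12
21^14 ≡ 28
21^28 ≡ 1
The order of 21 is 28, so the subgroup it generates has 28 elements.
Index = |(Z/29Z)^×| / |⟨21⟩| = 28 / 28 = 1.

1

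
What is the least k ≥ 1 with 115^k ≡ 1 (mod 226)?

28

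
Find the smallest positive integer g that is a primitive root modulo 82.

7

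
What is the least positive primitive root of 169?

2

φ(169) = φ(13^2) = 13·(13−1) = 156 = 2^2 · 3 · 13.
Test candidates g = 2, 3, … against the prime factors q ∈ {2, 3, 13} of φ(169): g is a generator iff g^(156/q) ≢ 1 for every such q.
g = 2: 2^78 ≡ 168; 2^52 ≡ 146; 2^12 ≡ 40 — none is 1, so 2 is a primitive root.
So 2 is the smallest generator of (Z/169Z)^×.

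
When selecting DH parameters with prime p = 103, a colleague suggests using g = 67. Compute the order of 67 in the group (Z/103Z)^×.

ord(67) | φ(103) = 103 − 1 = 102 = 2 · 3 · 17.
Divisors of 102: 1, 2, 3, 6, 17, 34, 51, 102.
Check 67^d mod 103 for each divisor in increasing order:
67^1 ≡ 67 (mod 103)
67^2 ≡ 60 (mod 103)
67^3 ≡ 3 (mod 103)
67^6 ≡ 9 (mod 103)
67^17 ≡ 57 (mod 103)
67^34 ≡ 56 (mod 103)
67^51 ≡ 102 (mod 103)
67^102 ≡ 1 (mod 103) ✓
So ord_103(67) = 102.

102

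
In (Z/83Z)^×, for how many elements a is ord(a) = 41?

40

φ(83) = 83 − 1 = 82 = 2 · 41.
(Z/83Z)^× is cyclic (|G| = 82); a cyclic group of order m has exactly φ(d) elements of each order d | m, and none otherwise.
41 | 82, and φ(41) = 41 − 1 = 40.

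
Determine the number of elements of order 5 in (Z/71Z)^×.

4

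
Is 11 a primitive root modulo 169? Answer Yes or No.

Yes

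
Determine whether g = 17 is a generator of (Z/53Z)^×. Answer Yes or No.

No

φ(53) = 53 − 1 = 52 = 2^2 · 13.
It suffices to check that the order of 17 is not a proper divisor of 52: compute 17^(52/q) for q ∈ {2, 13}.
17^26 ≡ 1 (mod 53)  [q = 2: ≡ 1 ✗]
17^4 ≡ 46 (mod 53)  [q = 13: ≢ 1 ✓]
Since 17^26 ≡ 1, the order of 17 divides 26 < 52, so 17 is not a primitive root.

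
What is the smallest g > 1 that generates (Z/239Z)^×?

7

φ(239) = 239 − 1 = 238 = 2 · 7 · 17.
Test candidates g = 2, 3, … against the prime factors q ∈ {2, 7, 17} of φ(239): g is a generator iff g^(238/q) ≢ 1 for every such q.
g = 2: 2^119 ≡ 1 — hits 1, so not a primitive root.
g = 3: 3^119 ≡ 1 — hits 1, so not a primitive root.
g = 4: 4^119 ≡ 1 — hits 1, so not a primitive root.
g = 5: 5^119 ≡ 1 — hits 1, so not a primitive root.
g = 6: 6^119 ≡ 1 — hits 1, so not a primitive root.
g = 7: 7^119 ≡ 238; 7^34 ≡ 24; 7^14 ≡ 211 — none is 1, so 7 is a primitive root.
Hence the least primitive root of 239 is 7.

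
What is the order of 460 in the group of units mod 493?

7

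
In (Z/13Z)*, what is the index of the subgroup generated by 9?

4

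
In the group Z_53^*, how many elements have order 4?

φ(53) = 53 − 1 = 52 = 2^2 · 13.
In a cyclic group of order 52, there are φ(d) elements of order d for each divisor d of 52, and zero for non-divisors.
4 = 2^2 divides 52, and φ(4) = 2.

2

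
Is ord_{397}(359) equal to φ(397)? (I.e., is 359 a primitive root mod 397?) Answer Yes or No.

Yes

φ(397) = 397 − 1 = 396 = 2^2 · 3^2 · 11.
359 is a primitive root mod 397 iff 359^(φ(397)/q) ≢ 1 for every prime q | φ(397), i.e. q ∈ {2, 3, 11}.
359^198 ≡ 396 (mod 397)  [q = 2: ≢ 1 ✓]
359^132 ≡ 34 (mod 397)  [q = 3: ≢ 1 ✓]
359^36 ≡ 393 (mod 397)  [q = 11: ≢ 1 ✓]
All checks pass, so 359 has order 396 and is a primitive root modulo 397.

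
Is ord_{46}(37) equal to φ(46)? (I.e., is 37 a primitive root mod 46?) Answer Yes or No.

φ(46) = φ(2)·φ(23) = 1·22 = 22 = 2 · 11.
It suffices to check that the order of 37 is not a proper divisor of 22: compute 37^(22/q) for q ∈ {2, 11}.
37^11 ≡ 45 (mod 46)  [q = 2: ≢ 1 ✓]
37^2 ≡ 35 (mod 46)  [q = 11: ≢ 1 ✓]
All checks pass, so 37 has order 22 and is a primitive root modulo 46.

Yes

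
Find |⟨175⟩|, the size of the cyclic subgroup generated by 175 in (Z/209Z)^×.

ord(175) | φ(209) = φ(11·19) = (11−1)·(19−1) = 10·18 = 180 = 2^2 · 3^2 · 5.
Divisors of 180: 1, 2, 3, 4, 5, 6, 9, 10, 12, 15, 18, 20, 30, 36, 45, 60, 90, 180.
Test each divisor d:
175^1 ≡ 175 (mod 209)
175^2 ≡ 111 (mod 209)
175^3 ≡ 197 (mod 209)
175^4 ≡ 199 (mod 209)
175^5 ≡ 131 (mod 209)
175^6 ≡ 144 (mod 209)
175^9 ≡ 153 (mod 209)
175^10 ≡ 23 (mod 209)
175^12 ≡ 45 (mod 209)
175^15 ≡ 87 (mod 209)
175^18 ≡ 1 (mod 209) ✓
Hence ord(175) = 18.

18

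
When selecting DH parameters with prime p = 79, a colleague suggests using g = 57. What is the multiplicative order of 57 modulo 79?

By Lagrange's theorem, ord_79(57) divides φ(79) = 79 − 1 = 78 = 2 · 3 · 13.
Divisors of 78: 1, 2, 3, 6, 13, 26, 39, 78.
Check 57^d mod 79 for each divisor in increasing order:
57^1 ≡ 57
57^2 ≡ 10
57^3 ≡ 17
57^6 ≡ 52
57^13 ≡ 78
57^26 ≡ 1
Hence ord(57) = 26.

26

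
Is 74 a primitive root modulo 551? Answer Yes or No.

551 = 19 · 29 is a product of two distinct odd primes, so (Z/551Z)^× ≅ (Z/19Z)^× × (Z/29Z)^× is not cyclic.
No primitive root modulo 551 exists; in particular 74 is not one.

No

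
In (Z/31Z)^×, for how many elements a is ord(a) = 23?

φ(31) = 31 − 1 = 30 = 2 · 3 · 5.
In a cyclic group of order 30, there are φ(d) elements of order d for each divisor d of 30, and zero for non-divisors.
23 does not divide 30, so no element of (Z/31Z)^× has order 23.

0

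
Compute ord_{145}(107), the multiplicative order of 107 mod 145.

28

Since 107 ∈ (Z/145Z)^×, its order divides φ(145) = φ(5·29) = (5−1)·(29−1) = 4·28 = 112 = 2^4 · 7.
Divisors of 112: 1, 2, 4, 7, 8, 14, 16, 28, 56, 112.
Evaluate successive powers at the divisors of 112:
107^1 ≡ 107 (mod 145)
107^2 ≡ 139 (mod 145)
107^4 ≡ 36 (mod 145)
107^7 ≡ 88 (mod 145)
107^8 ≡ 136 (mod 145)
107^14 ≡ 59 (mod 145)
107^16 ≡ 81 (mod 145)
107^28 ≡ 1 (mod 145) ✓
The smallest such exponent is 28, so the order of 107 is 28.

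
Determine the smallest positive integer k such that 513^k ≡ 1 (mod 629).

144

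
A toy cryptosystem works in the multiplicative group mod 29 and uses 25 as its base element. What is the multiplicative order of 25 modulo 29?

The order of 25 must divide φ(29) = 29 − 1 = 28 = 2^2 · 7.
Divisors of 28: 1, 2, 4, 7, 14, 28.
Evaluate successive powers at the divisors of 28:
25^1 ≡ 25 (mod 29)
25^2 ≡ 16 (mod 29)
25^4 ≡ 24 (mod 29)
25^7 ≡ 1 (mod 29) ✓
So ord_29(25) = 7.

7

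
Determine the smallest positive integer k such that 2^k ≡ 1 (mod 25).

20

Since 2 ∈ (Z/25Z)^×, its order divides φ(25) = φ(5^2) = 5·(5−1) = 20 = 2^2 · 5.
Divisors of 20: 1, 2, 4, 5, 10, 20.
Compute 2^d (mod 25) for the divisors d until we hit 1:
2^1 ≡ 2 (mod 25)
2^2 ≡ 4 (mod 25)
2^4 ≡ 16 (mod 25)
2^5 ≡ 7 (mod 25)
2^10 ≡ 24 (mod 25)
2^20 ≡ 1 (mod 25) ✓
Hence ord(2) = 20.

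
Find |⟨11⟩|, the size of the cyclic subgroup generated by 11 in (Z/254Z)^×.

63

By Lagrange's theorem, ord_254(11) divides φ(254) = φ(2)·φ(127) = 1·126 = 126 = 2 · 3^2 · 7.
Divisors of 126: 1, 2, 3, 6, 7, 9, 14, 18, 21, 42, 63, 126.
Evaluate successive powers at the divisors of 126:
11^1 ≡ 11
11^2 ≡ 121
11^3 ≡ 61
11^6 ≡ 165
11^7 ≡ 37
11^9 ≡ 159
11^14 ≡ 99
11^18 ≡ 135
11^21 ≡ 107
11^42 ≡ 19
11^63 ≡ 1
Therefore the multiplicative order of 11 modulo 254 is 63.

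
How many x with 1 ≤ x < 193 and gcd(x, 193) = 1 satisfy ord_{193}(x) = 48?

φ(193) = 193 − 1 = 192 = 2^6 · 3.
(Z/193Z)^× is cyclic (|G| = 192); a cyclic group of order m has exactly φ(d) elements of each order d | m, and none otherwise.
48 = 2^4 · 3 divides 192, and φ(48) = 16.

16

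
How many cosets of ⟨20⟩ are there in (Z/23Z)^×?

By Lagrange's theorem, ord_23(20) divides φ(23) = 23 − 1 = 22 = 2 · 11.
Divisors of 22: 1, 2, 11, 22.
Evaluate successive powers at the divisors of 22:
20^1 ≡ 20 (mod 23)
20^2 ≡ 9 (mod 23)
20^11 ≡ 22 (mod 23)
20^22 ≡ 1 (mod 23) ✓
The order of 20 is 22, so the subgroup it generates has 22 elements.
Index = |(Z/23Z)^×| / |⟨20⟩| = 22 / 22 = 1.

1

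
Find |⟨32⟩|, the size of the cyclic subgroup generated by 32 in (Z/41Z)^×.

4

By Lagrange's theorem, ord_41(32) divides φ(41) = 41 − 1 = 40 = 2^3 · 5.
Divisors of 40: 1, 2, 4, 5, 8, 10, 20, 40.
Check 32^d mod 41 for each divisor in increasing order:
32^1 ≡ 32 (mod 41)
32^2 ≡ 40 (mod 41)
32^4 ≡ 1 (mod 41) ✓
So ord_41(32) = 4.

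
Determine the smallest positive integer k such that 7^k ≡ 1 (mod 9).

3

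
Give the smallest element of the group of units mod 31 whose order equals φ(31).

φ(31) = 31 − 1 = 30 = 2 · 3 · 5.
Test candidates g = 2, 3, … against the prime factors q ∈ {2, 3, 5} of φ(31): g is a generator iff g^(30/q) ≢ 1 for every such q.
g = 2: 2^15 ≡ 1 — hits 1, so not a primitive root.
g = 3: 3^15 ≡ 30; 3^10 ≡ 25; 3^6 ≡ 16 — none is 1, so 3 is a primitive root.
Hence the least primitive root of 31 is 3.

3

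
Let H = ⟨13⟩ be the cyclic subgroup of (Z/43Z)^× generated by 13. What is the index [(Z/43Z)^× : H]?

Since 13 ∈ (Z/43Z)^×, its order divides φ(43) = 43 − 1 = 42 = 2 · 3 · 7.
Divisors of 42: 1, 2, 3, 6, 7, 14, 21, 42.
Evaluate successive powers at the divisors of 42:
13^1 ≡ 13
13^2 ≡ 40
13^3 ≡ 4
13^6 ≡ 16
13^7 ≡ 36
13^14 ≡ 6
13^21 ≡ 1
Thus |⟨13⟩| = ord(13) = 21.
Index = |(Z/43Z)^×| / |⟨13⟩| = 42 / 21 = 2.

2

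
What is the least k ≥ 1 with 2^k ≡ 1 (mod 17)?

Since 2 ∈ (Z/17Z)^×, its order divides φ(17) = 17 − 1 = 16 = 2^4.
Divisors of 16: 1, 2, 4, 8, 16.
Check 2^d mod 17 for each divisor in increasing order:
2^1 ≡ 2 (mod 17)
2^2 ≡ 4 (mod 17)
2^4 ≡ 16 (mod 17)
2^8 ≡ 1 (mod 17) ✓
So ord_17(2) = 8.

8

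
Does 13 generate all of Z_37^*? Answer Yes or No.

Yes

φ(37) = 37 − 1 = 36 = 2^2 · 3^2.
13 is a primitive root mod 37 iff 13^(φ(37)/q) ≢ 1 for every prime q | φ(37), i.e. q ∈ {2, 3}.
13^18 ≡ 36 (mod 37)  [q = 2: ≢ 1 ✓]
13^12 ≡ 10 (mod 37)  [q = 3: ≢ 1 ✓]
None equal 1, so ord_37(13) = 36: 13 is a primitive root.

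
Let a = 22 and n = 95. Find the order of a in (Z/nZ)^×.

36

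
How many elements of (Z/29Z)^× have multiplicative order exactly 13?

0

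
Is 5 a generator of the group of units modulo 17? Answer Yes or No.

Yes

φ(17) = 17 − 1 = 16 = 2^4.
It suffices to check that the order of 5 is not a proper divisor of 16: compute 5^(16/q) for q ∈ {2}.
5^8 ≡ 16 (mod 17)  [q = 2: ≢ 1 ✓]
Every test exponent gives a nontrivial residue, hence 5 generates the full group.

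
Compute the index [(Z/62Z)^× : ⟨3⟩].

Since 3 ∈ (Z/62Z)^×, its order divides φ(62) = φ(2)·φ(31) = 1·30 = 30 = 2 · 3 · 5.
Divisors of 30: 1, 2, 3, 5, 6, 10, 15, 30.
Check 3^d mod 62 for each divisor in increasing order:
3^1 ≡ 3 (mod 62)
3^2 ≡ 9 (mod 62)
3^3 ≡ 27 (mod 62)
3^5 ≡ 57 (mod 62)
3^6 ≡ 47 (mod 62)
3^10 ≡ 25 (mod 62)
3^15 ≡ 61 (mod 62)
3^30 ≡ 1 (mod 62) ✓
Thus |⟨3⟩| = ord(3) = 30.
The index is φ(62) / ord(3) = 30 / 30 = 1.

1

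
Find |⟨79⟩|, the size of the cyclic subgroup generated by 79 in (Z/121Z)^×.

110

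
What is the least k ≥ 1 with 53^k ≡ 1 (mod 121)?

55

By Lagrange's theorem, ord_121(53) divides φ(121) = φ(11^2) = 11·(11−1) = 110 = 2 · 5 · 11.
Divisors of 110: 1, 2, 5, 10, 11, 22, 55, 110.
Evaluate successive powers at the divisors of 110:
53^1 ≡ 53
53^2 ≡ 26
53^5 ≡ 12
53^10 ≡ 23
53^11 ≡ 9
53^22 ≡ 81
53^55 ≡ 1
So ord_121(53) = 55.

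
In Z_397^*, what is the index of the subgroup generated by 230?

18

The order of 230 must divide φ(397) = 397 − 1 = 396 = 2^2 · 3^2 · 11.
Divisors of 396: 1, 2, 3, 4, 6, 9, 11, 12, 18, 22, 33, 36, 44, 66, 99, 132, 198, 396.
Evaluate successive powers at the divisors of 396:
230^1 ≡ 230
230^2 ≡ 99
230^3 ≡ 141
230^4 ≡ 273
230^6 ≡ 31
230^9 ≡ 4
230^11 ≡ 396
230^12 ≡ 167
230^18 ≡ 16
230^22 ≡ 1
So ord_397(230) = 22, hence |⟨230⟩| = 22.
[(Z/397Z)^× : ⟨230⟩] = 396/22 = 18.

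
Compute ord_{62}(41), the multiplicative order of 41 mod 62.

15

The order of 41 must divide φ(62) = φ(2)·φ(31) = 1·30 = 30 = 2 · 3 · 5.
Divisors of 30: 1, 2, 3, 5, 6, 10, 15, 30.
Evaluate successive powers at the divisors of 30:
41^1 ≡ 41
41^2 ≡ 7
41^3 ≡ 39
41^5 ≡ 25
41^6 ≡ 33
41^10 ≡ 5
41^15 ≡ 1
So ord_62(41) = 15.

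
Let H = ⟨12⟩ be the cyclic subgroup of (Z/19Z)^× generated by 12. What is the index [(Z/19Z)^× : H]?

Since 12 ∈ (Z/19Z)^×, its order divides φ(19) = 19 − 1 = 18 = 2 · 3^2.
Divisors of 18: 1, 2, 3, 6, 9, 18.
Test each divisor d:
12^1 ≡ 12 (mod 19)
12^2 ≡ 11 (mod 19)
12^3 ≡ 18 (mod 19)
12^6 ≡ 1 (mod 19) ✓
Thus |⟨12⟩| = ord(12) = 6.
[(Z/19Z)^× : ⟨12⟩] = 18/6 = 3.

3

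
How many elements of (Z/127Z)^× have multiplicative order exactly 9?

6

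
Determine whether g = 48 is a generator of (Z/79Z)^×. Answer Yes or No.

Yes

φ(79) = 79 − 1 = 78 = 2 · 3 · 13.
An element g generates (Z/79Z)^× iff g^(78/q) ≢ 1 (mod 79) for each prime q ∈ {2, 3, 13}.
48^39 ≡ 78 (mod 79)  [q = 2: ≢ 1 ✓]
48^26 ≡ 55 (mod 79)  [q = 3: ≢ 1 ✓]
48^6 ≡ 64 (mod 79)  [q = 13: ≢ 1 ✓]
Every test exponent gives a nontrivial residue, hence 48 generates the full group.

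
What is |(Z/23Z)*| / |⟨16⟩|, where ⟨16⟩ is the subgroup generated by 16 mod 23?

2

The order of 16 must divide φ(23) = 23 − 1 = 22 = 2 · 11.
Divisors of 22: 1, 2, 11, 22.
Evaluate successive powers at the divisors of 22:
16^1 ≡ 16 (mod 23)
16^2 ≡ 3 (mod 23)
16^11 ≡ 1 (mod 23) ✓
So ord_23(16) = 11, hence |⟨16⟩| = 11.
The index is φ(23) / ord(16) = 22 / 11 = 2.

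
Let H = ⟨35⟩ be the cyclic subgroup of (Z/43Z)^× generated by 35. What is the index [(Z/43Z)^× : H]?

6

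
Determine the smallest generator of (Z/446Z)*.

φ(446) = φ(2)·φ(223) = 1·222 = 222 = 2 · 3 · 37.
g is a primitive root iff g^(222/q) ≢ 1 (mod 446) for each prime q ∈ {2, 3, 37}.
g = 2: gcd(2, 446) = 2 > 1, not a unit — skip.
g = 3: 3^111 ≡ 445; 3^74 ≡ 183; 3^6 ≡ 283 — none is 1, so 3 is a primitive root.
So 3 is the smallest generator of (Z/446Z)^×.

3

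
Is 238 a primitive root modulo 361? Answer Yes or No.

Yes

φ(361) = φ(19^2) = 19·(19−1) = 342 = 2 · 3^2 · 19.
It suffices to check that the order of 238 is not a proper divisor of 342: compute 238^(342/q) for q ∈ {2, 3, 19}.
238^171 ≡ 360 (mod 361)  [q = 2: ≢ 1 ✓]
238^114 ≡ 68 (mod 361)  [q = 3: ≢ 1 ✓]
238^18 ≡ 191 (mod 361)  [q = 19: ≢ 1 ✓]
All checks pass, so 238 has order 342 and is a primitive root modulo 361.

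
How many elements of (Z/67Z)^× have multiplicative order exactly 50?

0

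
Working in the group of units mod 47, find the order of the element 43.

46

ord(43) | φ(47) = 47 − 1 = 46 = 2 · 23.
Divisors of 46: 1, 2, 23, 46.
Check 43^d mod 47 for each divisor in increasing order:
43^1 ≡ 43 (mod 47)
43^2 ≡ 16 (mod 47)
43^23 ≡ 46 (mod 47)
43^46 ≡ 1 (mod 47) ✓
So ord_47(43) = 46.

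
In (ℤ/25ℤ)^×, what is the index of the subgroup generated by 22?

Since 22 ∈ (Z/25Z)^×, its order divides φ(25) = φ(5^2) = 5·(5−1) = 20 = 2^2 · 5.
Divisors of 20: 1, 2, 4, 5, 10, 20.
Compute 22^d (mod 25) for the divisors d until we hit 1:
22^1 ≡ 22
22^2 ≡ 9
22^4 ≡ 6
22^5 ≡ 7
22^10 ≡ 24
22^20 ≡ 1
Thus |⟨22⟩| = ord(22) = 20.
[(Z/25Z)^× : ⟨22⟩] = 20/20 = 1.

1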